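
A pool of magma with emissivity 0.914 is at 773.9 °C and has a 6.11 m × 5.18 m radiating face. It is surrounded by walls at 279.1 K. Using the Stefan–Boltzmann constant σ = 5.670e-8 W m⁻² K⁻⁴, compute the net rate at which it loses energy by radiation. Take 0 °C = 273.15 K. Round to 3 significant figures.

Net loss ≈ 1.96×10⁶ W

T = 773.9 °C + 273.15 = 1047.05 K.
Area A = 6.11 × 5.18 = 31.6498 m².
Net radiated power P_net = εσA(T⁴ − T₀⁴) = 0.914×5.670×10⁻⁸×31.6498×(1047.05⁴ − 279.1⁴).
T⁴ − T₀⁴ = 1.20190×10¹² − 6.06791×10⁹ = 1.19583×10¹² K⁴, so P_net = 1.96×10⁶ W.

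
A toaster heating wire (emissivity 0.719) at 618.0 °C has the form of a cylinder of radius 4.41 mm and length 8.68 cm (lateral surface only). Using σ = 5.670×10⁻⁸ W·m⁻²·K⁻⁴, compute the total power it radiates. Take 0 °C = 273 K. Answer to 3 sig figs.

T = 618.0 °C + 273 = 891.0 K.
Lateral area A = 2πrL = 2π×4.41×10⁻³×0.0868 = 2.40513×10⁻³ m².
P = εσAT⁴ = 0.719 × 5.670×10⁻⁸ × 2.40513×10⁻³ × (891.0)⁴ = 61.8 W.

P ≈ 61.8 W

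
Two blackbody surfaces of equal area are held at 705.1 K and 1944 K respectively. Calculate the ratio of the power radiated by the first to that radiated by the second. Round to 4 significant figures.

With equal areas, P₁/P₂ = (T₁/T₂)⁴ = (705.1/1944)⁴ = 0.01731.

P₁/P₂ ≈ 0.01731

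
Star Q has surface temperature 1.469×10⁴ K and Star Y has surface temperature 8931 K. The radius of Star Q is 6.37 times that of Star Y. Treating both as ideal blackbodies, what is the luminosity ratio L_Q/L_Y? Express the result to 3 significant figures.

L ∝ R²T⁴, so L_Q/L_Y = (R_Q/R_Y)²(T_Q/T_Y)⁴ = (6.37)² × (1.469×10⁴/8931)⁴ = 40.5769 × 7.31959 = 297.

L_Q/L_Y ≈ 297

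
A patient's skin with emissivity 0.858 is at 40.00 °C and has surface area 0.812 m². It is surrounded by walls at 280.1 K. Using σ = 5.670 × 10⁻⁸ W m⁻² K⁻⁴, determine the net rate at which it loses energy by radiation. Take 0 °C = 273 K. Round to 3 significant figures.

T = 40.00 °C + 273 = 313.00 K.
Area A = 0.812 m².
Net radiated power P_net = εσA(T⁴ − T₀⁴) = 0.858×5.670×10⁻⁸×0.812×(313.00⁴ − 280.1⁴).
T⁴ − T₀⁴ = 9.59792×10⁹ − 6.15535×10⁹ = 3.44257×10⁹ K⁴, so P_net = 136 W.

Net loss ≈ 136 W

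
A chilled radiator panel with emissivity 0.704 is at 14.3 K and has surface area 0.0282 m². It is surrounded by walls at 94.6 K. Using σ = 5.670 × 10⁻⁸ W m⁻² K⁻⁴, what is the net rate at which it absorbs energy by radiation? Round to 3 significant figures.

Area A = 0.0282 m².
Net radiated power P_net = εσA(T⁴ − T₀⁴) = 0.704×5.670×10⁻⁸×0.0282×(14.3⁴ − 94.6⁴).
T⁴ − T₀⁴ = 41816.2 − 8.00875×10⁷ = -8.00457×10⁷ K⁴, so P_net = -0.0901 W — negative, meaning a net gain of 0.0901 W.

Net gain ≈ 0.0901 W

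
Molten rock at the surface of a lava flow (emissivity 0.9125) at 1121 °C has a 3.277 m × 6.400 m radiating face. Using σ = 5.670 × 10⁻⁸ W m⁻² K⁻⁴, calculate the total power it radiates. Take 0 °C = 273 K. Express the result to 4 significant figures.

P ≈ 4.098×10⁶ W

T = 1121 °C + 273 = 1394 K.
Area A = 3.277 × 6.400 = 20.9728 m².
P = εσAT⁴ = 0.9125 × 5.670×10⁻⁸ × 20.9728 × (1394)⁴ = 4.098×10⁶ W.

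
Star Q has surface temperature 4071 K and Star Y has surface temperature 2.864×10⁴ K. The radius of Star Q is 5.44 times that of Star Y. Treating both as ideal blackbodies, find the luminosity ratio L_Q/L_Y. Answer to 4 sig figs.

L ∝ R²T⁴, so L_Q/L_Y = (R_Q/R_Y)²(T_Q/T_Y)⁴ = (5.44)² × (4071/2.864×10⁴)⁴ = 29.5936 × 4.08237×10⁻⁴ = 0.01208.

L_Q/L_Y ≈ 0.01208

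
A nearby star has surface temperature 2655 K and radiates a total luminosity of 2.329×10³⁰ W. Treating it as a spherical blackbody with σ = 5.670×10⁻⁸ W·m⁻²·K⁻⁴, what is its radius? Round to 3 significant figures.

R ≈ 2.56×10¹¹ m

L = 4πR²σT⁴ ⇒ R = √(L/(4πσT⁴)).
σT⁴ = 2.81735×10⁶ W/m², so R = √(2.329×10³⁰/(4π×2.81735×10⁶)) = 2.56×10¹¹ m.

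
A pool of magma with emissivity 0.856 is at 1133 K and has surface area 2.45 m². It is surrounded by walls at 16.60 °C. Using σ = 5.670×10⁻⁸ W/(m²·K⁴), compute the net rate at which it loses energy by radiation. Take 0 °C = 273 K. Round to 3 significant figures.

Net loss ≈ 1.95×10⁵ W

Surroundings: T = 16.60 °C + 273 = 289.60 K.
Area A = 2.45 m².
Net radiated power P_net = εσA(T⁴ − T₀⁴) = 0.856×5.670×10⁻⁸×2.45×(1133⁴ − 289.60⁴).
T⁴ − T₀⁴ = 1.64786×10¹² − 7.03387×10⁹ = 1.64083×10¹² K⁴, so P_net = 1.95×10⁵ W.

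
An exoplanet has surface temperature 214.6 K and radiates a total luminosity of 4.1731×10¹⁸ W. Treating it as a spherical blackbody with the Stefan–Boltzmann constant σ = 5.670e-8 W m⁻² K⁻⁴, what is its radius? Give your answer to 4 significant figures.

L = 4πR²σT⁴ ⇒ R = √(L/(4πσT⁴)).
σT⁴ = 120.255 W/m², so R = √(4.1731×10¹⁸/(4π×120.255)) = 5.255×10⁷ m.

R ≈ 5.255×10⁷ m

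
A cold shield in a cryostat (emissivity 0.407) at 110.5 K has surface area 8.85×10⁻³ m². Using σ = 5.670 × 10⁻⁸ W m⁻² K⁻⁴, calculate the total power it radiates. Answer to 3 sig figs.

Area A = 8.85×10⁻³ m².
P = εσAT⁴ = 0.407 × 5.670×10⁻⁸ × 8.85×10⁻³ × (110.5)⁴ = 0.0304 W.

P ≈ 0.0304 W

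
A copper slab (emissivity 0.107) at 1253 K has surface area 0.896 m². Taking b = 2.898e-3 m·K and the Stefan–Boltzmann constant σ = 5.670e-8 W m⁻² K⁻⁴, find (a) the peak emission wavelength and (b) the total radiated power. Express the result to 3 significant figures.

(a) λ_max = b/T = 2.898×10⁻³/1253 = 2.313×10⁻⁶ m = 2.31×10³ nm.
Area A = 0.896 m².
(b) P = εσAT⁴ = 0.107×5.670×10⁻⁸×0.896×(1253)⁴ = 1.34×10⁴ W.

λ_max ≈ 2.31×10³ nm; P ≈ 1.34×10⁴ W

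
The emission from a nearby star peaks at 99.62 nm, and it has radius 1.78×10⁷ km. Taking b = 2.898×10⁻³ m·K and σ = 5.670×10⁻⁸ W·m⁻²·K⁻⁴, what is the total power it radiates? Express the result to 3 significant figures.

Wien's law: T = b/λ_max = 2.898×10⁻³/9.962×10⁻⁸ = 29090.5 K.
Surface area A = 4πR² = 4π(1.78×10¹⁰ m)² = 3.98153×10²¹ m².
Then P = σAT⁴ = 5.670×10⁻⁸×3.98153×10²¹×(29090.5)⁴ = 1.62×10³² W.

P ≈ 1.62×10³² W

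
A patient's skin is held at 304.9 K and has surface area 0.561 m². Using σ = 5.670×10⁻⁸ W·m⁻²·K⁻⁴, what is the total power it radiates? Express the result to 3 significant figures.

P ≈ 275 W

Area A = 0.561 m².
P = σAT⁴ = 5.670×10⁻⁸ × 0.561 × (304.9)⁴ = 275 W.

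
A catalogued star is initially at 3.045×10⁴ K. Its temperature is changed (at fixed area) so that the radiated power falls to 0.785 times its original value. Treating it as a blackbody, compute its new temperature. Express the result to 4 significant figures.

P ∝ T⁴, so T₂/T₁ = (P₂/P₁)^(1/4) = (0.785)^(1/4) = 0.941277.
T₂ = 3.045×10⁴ × 0.941277 = 2.866×10⁴ K.

T₂ ≈ 2.866×10⁴ K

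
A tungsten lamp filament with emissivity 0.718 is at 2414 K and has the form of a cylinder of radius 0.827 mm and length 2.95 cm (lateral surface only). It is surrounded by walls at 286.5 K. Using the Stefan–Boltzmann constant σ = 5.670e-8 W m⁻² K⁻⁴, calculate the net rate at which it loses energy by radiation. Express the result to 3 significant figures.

Net loss ≈ 212 W

Lateral area A = 2πrL = 2π×8.27×10⁻⁴×0.0295 = 1.53288×10⁻⁴ m².
Net radiated power P_net = εσA(T⁴ − T₀⁴) = 0.718×5.670×10⁻⁸×1.53288×10⁻⁴×(2414⁴ − 286.5⁴).
T⁴ − T₀⁴ = 3.39585×10¹³ − 6.73750×10⁹ = 3.39518×10¹³ K⁴, so P_net = 212 W.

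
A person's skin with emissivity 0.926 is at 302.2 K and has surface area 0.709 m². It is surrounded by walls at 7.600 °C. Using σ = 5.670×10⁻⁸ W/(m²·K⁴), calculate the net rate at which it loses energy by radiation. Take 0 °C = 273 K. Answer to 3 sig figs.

Surroundings: T = 7.600 °C + 273 = 280.600 K.
Area A = 0.709 m².
Net radiated power P_net = εσA(T⁴ − T₀⁴) = 0.926×5.670×10⁻⁸×0.709×(302.2⁴ − 280.600⁴).
T⁴ − T₀⁴ = 8.34023×10⁹ − 6.19941×10⁹ = 2.14082×10⁹ K⁴, so P_net = 79.7 W.

Net loss ≈ 79.7 W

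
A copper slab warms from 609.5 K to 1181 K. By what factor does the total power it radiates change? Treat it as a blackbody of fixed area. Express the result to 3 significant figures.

P ∝ T⁴, so P₂/P₁ = (T₂/T₁)⁴ = (1181/609.5)⁴ = (1.93765)⁴ = 14.1.

P₂/P₁ ≈ 14.1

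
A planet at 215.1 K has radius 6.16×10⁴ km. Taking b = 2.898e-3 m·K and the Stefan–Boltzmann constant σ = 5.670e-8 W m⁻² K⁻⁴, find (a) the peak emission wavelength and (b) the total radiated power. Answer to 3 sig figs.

λ_max ≈ 13.5 μm; P ≈ 5.79×10¹⁸ W

(a) λ_max = b/T = 2.898×10⁻³/215.1 = 1.347×10⁻⁵ m = 13.5 μm.
Surface area A = 4πR² = 4π(6.16×10⁷ m)² = 4.76838×10¹⁶ m².
(b) P = σAT⁴ = 5.670×10⁻⁸×4.76838×10¹⁶×(215.1)⁴ = 5.79×10¹⁸ W.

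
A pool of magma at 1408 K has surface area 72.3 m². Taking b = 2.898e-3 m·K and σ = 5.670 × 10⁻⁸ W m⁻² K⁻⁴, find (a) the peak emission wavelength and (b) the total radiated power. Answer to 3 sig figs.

(a) λ_max = b/T = 2.898×10⁻³/1408 = 2.058×10⁻⁶ m = 2.06×10³ nm.
Area A = 72.3 m².
(b) P = σAT⁴ = 5.670×10⁻⁸×72.3×(1408)⁴ = 1.61×10⁷ W.

λ_max ≈ 2.06×10³ nm; P ≈ 1.61×10⁷ W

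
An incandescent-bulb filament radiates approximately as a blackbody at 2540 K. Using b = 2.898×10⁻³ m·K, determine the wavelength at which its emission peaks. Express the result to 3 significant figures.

λ_max ≈ 1.14×10³ nm

Wien's displacement law: λ_max = b/T = (2.898×10⁻³ m·K)/(2540 K) = 1.141×10⁻⁶ m.
That is 1.14×10³ nm, in the infrared range.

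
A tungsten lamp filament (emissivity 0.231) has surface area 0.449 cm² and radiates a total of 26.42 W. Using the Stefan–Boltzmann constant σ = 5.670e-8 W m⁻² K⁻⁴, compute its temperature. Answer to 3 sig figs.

T ≈ 2.59×10³ K

Area A = 0.449 cm² = 4.49×10⁻⁵ m².
P = εσAT⁴ ⇒ T = (P/(εσA))^(1/4) = (26.42/(0.231×5.670×10⁻⁸×4.49×10⁻⁵))^(1/4) = 2.59×10³ K.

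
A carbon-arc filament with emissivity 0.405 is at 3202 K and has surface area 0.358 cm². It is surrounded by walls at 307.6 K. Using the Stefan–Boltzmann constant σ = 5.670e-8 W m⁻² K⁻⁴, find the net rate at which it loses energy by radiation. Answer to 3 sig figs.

Net loss ≈ 86.4 W

Area A = 0.358 cm² = 3.58×10⁻⁵ m².
Net radiated power P_net = εσA(T⁴ − T₀⁴) = 0.405×5.670×10⁻⁸×3.58×10⁻⁵×(3202⁴ − 307.6⁴).
T⁴ − T₀⁴ = 1.05120×10¹⁴ − 8.95252×10⁹ = 1.05111×10¹⁴ K⁴, so P_net = 86.4 W.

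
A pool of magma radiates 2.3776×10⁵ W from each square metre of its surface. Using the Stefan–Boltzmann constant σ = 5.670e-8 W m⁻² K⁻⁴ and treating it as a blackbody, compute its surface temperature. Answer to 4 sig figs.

I = σT⁴, so T = (I/σ)^(1/4) = (2.3776×10⁵/(5.670×10⁻⁸))^(1/4) = 1431 K.

T ≈ 1431 K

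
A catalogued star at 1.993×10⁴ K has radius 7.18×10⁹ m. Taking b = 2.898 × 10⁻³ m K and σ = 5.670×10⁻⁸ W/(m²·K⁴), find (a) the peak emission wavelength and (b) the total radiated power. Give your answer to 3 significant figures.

(a) λ_max = b/T = 2.898×10⁻³/1.993×10⁴ = 1.454×10⁻⁷ m = 145 nm.
Surface area A = 4πR² = 4π(7.18×10⁹ m)² = 6.47827×10²⁰ m².
(b) P = σAT⁴ = 5.670×10⁻⁸×6.47827×10²⁰×(1.993×10⁴)⁴ = 5.80×10³⁰ W.

λ_max ≈ 145 nm; P ≈ 5.80×10³⁰ W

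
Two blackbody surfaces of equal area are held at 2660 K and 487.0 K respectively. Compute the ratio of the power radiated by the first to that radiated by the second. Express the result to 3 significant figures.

With equal areas, P₁/P₂ = (T₁/T₂)⁴ = (2660/487.0)⁴ = 890.

P₁/P₂ ≈ 890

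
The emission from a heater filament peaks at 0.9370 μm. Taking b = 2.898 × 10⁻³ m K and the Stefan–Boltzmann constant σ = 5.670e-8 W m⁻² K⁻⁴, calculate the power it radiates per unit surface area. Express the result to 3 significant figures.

I ≈ 5.19×10⁶ W/m²

Wien's law: T = b/λ_max = 2.898×10⁻³/9.370×10⁻⁷ = 3092.85 K.
Then I = σT⁴ = 5.670×10⁻⁸×(3092.85)⁴ = 5.19×10⁶ W/m².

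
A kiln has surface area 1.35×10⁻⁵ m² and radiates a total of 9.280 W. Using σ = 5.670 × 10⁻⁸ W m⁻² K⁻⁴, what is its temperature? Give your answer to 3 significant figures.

Area A = 1.35×10⁻⁵ m².
P = σAT⁴ ⇒ T = (P/(σA))^(1/4) = (9.280/(5.670×10⁻⁸×1.35×10⁻⁵))^(1/4) = 1.87×10³ K.

T ≈ 1.87×10³ K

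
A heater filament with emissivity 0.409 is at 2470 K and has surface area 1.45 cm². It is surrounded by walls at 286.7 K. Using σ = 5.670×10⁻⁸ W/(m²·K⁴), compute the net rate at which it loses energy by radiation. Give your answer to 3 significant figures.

Area A = 1.45 cm² = 1.45×10⁻⁴ m².
Net radiated power P_net = εσA(T⁴ − T₀⁴) = 0.409×5.670×10⁻⁸×1.45×10⁻⁴×(2470⁴ − 286.7⁴).
T⁴ − T₀⁴ = 3.72210×10¹³ − 6.75633×10⁹ = 3.72142×10¹³ K⁴, so P_net = 125 W.

Net loss ≈ 125 W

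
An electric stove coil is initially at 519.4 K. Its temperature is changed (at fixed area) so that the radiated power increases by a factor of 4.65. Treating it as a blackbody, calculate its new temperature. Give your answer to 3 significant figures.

T₂ ≈ 763 K

P ∝ T⁴, so T₂/T₁ = (P₂/P₁)^(1/4) = (4.65)^(1/4) = 1.46846.
T₂ = 519.4 × 1.46846 = 763 K.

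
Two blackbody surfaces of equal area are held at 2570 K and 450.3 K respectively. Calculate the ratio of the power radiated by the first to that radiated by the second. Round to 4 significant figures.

P₁/P₂ ≈ 1061

With equal areas, P₁/P₂ = (T₁/T₂)⁴ = (2570/450.3)⁴ = 1061.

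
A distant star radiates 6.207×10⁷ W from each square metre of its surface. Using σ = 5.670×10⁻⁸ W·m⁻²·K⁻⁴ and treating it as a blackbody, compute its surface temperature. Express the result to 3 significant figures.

T ≈ 5.75×10³ K

I = σT⁴, so T = (I/σ)^(1/4) = (6.207×10⁷/(5.670×10⁻⁸))^(1/4) = 5.75×10³ K.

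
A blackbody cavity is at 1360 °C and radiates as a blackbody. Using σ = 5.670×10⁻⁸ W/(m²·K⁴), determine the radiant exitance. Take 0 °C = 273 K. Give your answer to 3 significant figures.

I ≈ 4.03×10⁵ W/m²

T = 1360 °C + 273 = 1633 K.
Stefan–Boltzmann: I = σT⁴ = 5.670×10⁻⁸ × (1633)⁴ = 4.03×10⁵ W/m².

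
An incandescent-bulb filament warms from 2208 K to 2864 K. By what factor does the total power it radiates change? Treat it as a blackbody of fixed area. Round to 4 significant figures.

P ∝ T⁴, so P₂/P₁ = (T₂/T₁)⁴ = (2864/2208)⁴ = (1.29710)⁴ = 2.831.

P₂/P₁ ≈ 2.831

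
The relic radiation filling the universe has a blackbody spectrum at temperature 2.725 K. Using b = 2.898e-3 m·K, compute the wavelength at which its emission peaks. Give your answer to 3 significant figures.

Wien's displacement law: λ_max = b/T = (2.898×10⁻³ m·K)/(2.725 K) = 1.063×10⁻³ m.
That is 1.06×10⁻³ m, in the microwave range.

λ_max ≈ 1.06×10⁻³ m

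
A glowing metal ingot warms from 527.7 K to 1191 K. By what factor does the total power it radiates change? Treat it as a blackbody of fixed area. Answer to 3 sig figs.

P₂/P₁ ≈ 25.9

P ∝ T⁴, so P₂/P₁ = (T₂/T₁)⁴ = (1191/527.7)⁴ = (2.25696)⁴ = 25.9.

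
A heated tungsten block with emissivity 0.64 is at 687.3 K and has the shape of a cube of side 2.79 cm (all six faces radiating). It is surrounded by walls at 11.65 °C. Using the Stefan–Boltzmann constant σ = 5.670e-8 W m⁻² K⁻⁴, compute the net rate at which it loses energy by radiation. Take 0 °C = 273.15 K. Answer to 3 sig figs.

Net loss ≈ 36.7 W

Surroundings: T = 11.65 °C + 273.15 = 284.80 K.
Area A = 6s² = 6×(0.0279 m)² = 4.67046×10⁻³ m².
Net radiated power P_net = εσA(T⁴ − T₀⁴) = 0.64×5.670×10⁻⁸×4.67046×10⁻³×(687.3⁴ − 284.80⁴).
T⁴ − T₀⁴ = 2.23144×10¹¹ − 6.57900×10⁹ = 2.16565×10¹¹ K⁴, so P_net = 36.7 W.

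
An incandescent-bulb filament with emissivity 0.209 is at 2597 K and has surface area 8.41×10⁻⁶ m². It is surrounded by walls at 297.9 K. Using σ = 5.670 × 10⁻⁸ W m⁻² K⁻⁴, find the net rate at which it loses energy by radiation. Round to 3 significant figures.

Net loss ≈ 4.53 W

Area A = 8.41×10⁻⁶ m².
Net radiated power P_net = εσA(T⁴ − T₀⁴) = 0.209×5.670×10⁻⁸×8.41×10⁻⁶×(2597⁴ − 297.9⁴).
T⁴ − T₀⁴ = 4.54871×10¹³ − 7.87557×10⁹ = 4.54792×10¹³ K⁴, so P_net = 4.53 W.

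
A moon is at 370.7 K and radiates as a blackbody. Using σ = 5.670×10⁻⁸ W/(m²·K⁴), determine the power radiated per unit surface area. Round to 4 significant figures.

Stefan–Boltzmann: I = σT⁴ = 5.670×10⁻⁸ × (370.7)⁴ = 1071 W/m².

I ≈ 1071 W/m²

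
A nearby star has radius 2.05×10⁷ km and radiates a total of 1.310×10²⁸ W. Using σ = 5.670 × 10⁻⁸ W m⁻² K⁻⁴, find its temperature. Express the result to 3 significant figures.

Surface area A = 4πR² = 4π(2.05×10¹⁰ m)² = 5.28102×10²¹ m².
P = σAT⁴ ⇒ T = (P/(σA))^(1/4) = (1.310×10²⁸/(5.670×10⁻⁸×5.28102×10²¹))^(1/4) = 2.57×10³ K.

T ≈ 2.57×10³ K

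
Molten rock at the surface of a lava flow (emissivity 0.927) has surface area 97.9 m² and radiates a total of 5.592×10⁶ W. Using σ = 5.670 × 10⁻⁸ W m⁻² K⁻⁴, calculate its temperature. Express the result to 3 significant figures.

T ≈ 1.02×10³ K

Area A = 97.9 m².
P = εσAT⁴ ⇒ T = (P/(εσA))^(1/4) = (5.592×10⁶/(0.927×5.670×10⁻⁸×97.9))^(1/4) = 1.02×10³ K.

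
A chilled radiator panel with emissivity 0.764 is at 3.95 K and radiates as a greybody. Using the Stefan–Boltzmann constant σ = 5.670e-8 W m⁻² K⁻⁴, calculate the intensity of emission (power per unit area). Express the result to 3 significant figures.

I ≈ 1.05×10⁻⁵ W/m²

Stefan–Boltzmann: I = εσT⁴ = 0.764 × 5.670×10⁻⁸ × (3.95)⁴ = 1.05×10⁻⁵ W/m².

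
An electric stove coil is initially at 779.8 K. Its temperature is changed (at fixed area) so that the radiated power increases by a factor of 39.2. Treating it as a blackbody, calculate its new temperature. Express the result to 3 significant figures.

T₂ ≈ 1.95×10³ K

P ∝ T⁴, so T₂/T₁ = (P₂/P₁)^(1/4) = (39.2)^(1/4) = 2.50220.
T₂ = 779.8 × 2.50220 = 1.95×10³ K.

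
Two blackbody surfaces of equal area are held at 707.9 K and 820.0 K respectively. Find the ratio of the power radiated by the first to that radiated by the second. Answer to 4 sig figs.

With equal areas, P₁/P₂ = (T₁/T₂)⁴ = (707.9/820.0)⁴ = 0.5554.

P₁/P₂ ≈ 0.5554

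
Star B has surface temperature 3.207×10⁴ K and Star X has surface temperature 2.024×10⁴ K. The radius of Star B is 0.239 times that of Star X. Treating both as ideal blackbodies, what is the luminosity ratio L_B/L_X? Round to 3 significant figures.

L_B/L_X ≈ 0.360

L ∝ R²T⁴, so L_B/L_X = (R_B/R_X)²(T_B/T_X)⁴ = (0.239)² × (3.207×10⁴/2.024×10⁴)⁴ = 0.057121 × 6.30309 = 0.360.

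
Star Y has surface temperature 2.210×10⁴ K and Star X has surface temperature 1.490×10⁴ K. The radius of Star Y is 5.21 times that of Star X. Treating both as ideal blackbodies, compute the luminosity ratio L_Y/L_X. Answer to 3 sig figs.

L_Y/L_X ≈ 131

L ∝ R²T⁴, so L_Y/L_X = (R_Y/R_X)²(T_Y/T_X)⁴ = (5.21)² × (2.210×10⁴/1.490×10⁴)⁴ = 27.1441 × 4.83976 = 131.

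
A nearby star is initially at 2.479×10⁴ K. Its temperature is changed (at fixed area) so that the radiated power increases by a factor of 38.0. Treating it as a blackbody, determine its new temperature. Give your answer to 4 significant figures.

P ∝ T⁴, so T₂/T₁ = (P₂/P₁)^(1/4) = (38.0)^(1/4) = 2.48282.
T₂ = 2.479×10⁴ × 2.48282 = 6.155×10⁴ K.

T₂ ≈ 6.155×10⁴ K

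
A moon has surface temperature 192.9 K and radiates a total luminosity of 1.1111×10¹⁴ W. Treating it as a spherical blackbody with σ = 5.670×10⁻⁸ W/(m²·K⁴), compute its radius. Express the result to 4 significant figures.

R ≈ 3.356×10⁵ m

L = 4πR²σT⁴ ⇒ R = √(L/(4πσT⁴)).
σT⁴ = 78.5076 W/m², so R = √(1.1111×10¹⁴/(4π×78.5076)) = 3.356×10⁵ m.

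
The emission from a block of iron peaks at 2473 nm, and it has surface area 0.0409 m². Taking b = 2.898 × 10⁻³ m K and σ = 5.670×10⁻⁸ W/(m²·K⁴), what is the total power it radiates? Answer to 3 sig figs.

P ≈ 4.37×10³ W

Wien's law: T = b/λ_max = 2.898×10⁻³/2.473×10⁻⁶ = 1171.86 K.
Area A = 0.0409 m².
Then P = σAT⁴ = 5.670×10⁻⁸×0.0409×(1171.86)⁴ = 4.37×10³ W.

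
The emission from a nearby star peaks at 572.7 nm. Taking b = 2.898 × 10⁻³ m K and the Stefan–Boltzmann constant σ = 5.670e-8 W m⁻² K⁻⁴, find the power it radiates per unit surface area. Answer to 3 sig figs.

I ≈ 3.72×10⁷ W/m²

Wien's law: T = b/λ_max = 2.898×10⁻³/5.727×10⁻⁷ = 5060.24 K.
Then I = σT⁴ = 5.670×10⁻⁸×(5060.24)⁴ = 3.72×10⁷ W/m².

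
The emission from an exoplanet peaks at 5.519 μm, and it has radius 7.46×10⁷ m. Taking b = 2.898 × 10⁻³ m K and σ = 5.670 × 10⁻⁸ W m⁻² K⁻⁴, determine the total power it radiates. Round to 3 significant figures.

P ≈ 3.01×10²⁰ W

Wien's law: T = b/λ_max = 2.898×10⁻³/5.519×10⁻⁶ = 525.095 K.
Surface area A = 4πR² = 4π(7.46×10⁷ m)² = 6.99339×10¹⁶ m².
Then P = σAT⁴ = 5.670×10⁻⁸×6.99339×10¹⁶×(525.095)⁴ = 3.01×10²⁰ W.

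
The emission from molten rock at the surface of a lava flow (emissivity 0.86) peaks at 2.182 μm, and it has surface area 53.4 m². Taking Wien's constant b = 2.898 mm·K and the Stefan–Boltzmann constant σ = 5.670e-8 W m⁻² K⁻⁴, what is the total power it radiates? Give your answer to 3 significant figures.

Wien's law: T = b/λ_max = 2.898×10⁻³/2.182×10⁻⁶ = 1328.14 K.
Area A = 53.4 m².
Then P = εσAT⁴ = 0.86×5.670×10⁻⁸×53.4×(1328.14)⁴ = 8.10×10⁶ W.

P ≈ 8.10×10⁶ W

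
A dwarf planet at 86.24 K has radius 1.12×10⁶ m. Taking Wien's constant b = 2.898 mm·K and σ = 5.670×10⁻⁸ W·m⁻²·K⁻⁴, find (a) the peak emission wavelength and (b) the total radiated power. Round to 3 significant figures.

(a) λ_max = b/T = 2.898×10⁻³/86.24 = 3.360×10⁻⁵ m = 33.6 μm.
Surface area A = 4πR² = 4π(1.12×10⁶ m)² = 1.57633×10¹³ m².
(b) P = σAT⁴ = 5.670×10⁻⁸×1.57633×10¹³×(86.24)⁴ = 4.94×10¹³ W.

λ_max ≈ 33.6 μm; P ≈ 4.94×10¹³ W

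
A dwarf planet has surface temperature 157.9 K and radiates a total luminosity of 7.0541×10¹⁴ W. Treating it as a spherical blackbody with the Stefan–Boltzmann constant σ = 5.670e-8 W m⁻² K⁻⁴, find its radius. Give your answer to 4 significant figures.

R ≈ 1.262×10⁶ m

L = 4πR²σT⁴ ⇒ R = √(L/(4πσT⁴)).
σT⁴ = 35.2461 W/m², so R = √(7.0541×10¹⁴/(4π×35.2461)) = 1.262×10⁶ m.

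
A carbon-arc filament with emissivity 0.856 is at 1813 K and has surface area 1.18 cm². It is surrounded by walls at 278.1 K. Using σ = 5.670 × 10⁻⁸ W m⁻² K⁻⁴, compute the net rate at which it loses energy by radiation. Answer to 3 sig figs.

Area A = 1.18 cm² = 1.18×10⁻⁴ m².
Net radiated power P_net = εσA(T⁴ − T₀⁴) = 0.856×5.670×10⁻⁸×1.18×10⁻⁴×(1813⁴ − 278.1⁴).
T⁴ − T₀⁴ = 1.08042×10¹³ − 5.98142×10⁹ = 1.07982×10¹³ K⁴, so P_net = 61.8 W.

Net loss ≈ 61.8 W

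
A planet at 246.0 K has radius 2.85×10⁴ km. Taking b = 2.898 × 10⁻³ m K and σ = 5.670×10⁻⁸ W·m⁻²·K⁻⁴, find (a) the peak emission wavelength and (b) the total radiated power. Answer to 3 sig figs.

(a) λ_max = b/T = 2.898×10⁻³/246.0 = 1.178×10⁻⁵ m = 11.8 μm.
Surface area A = 4πR² = 4π(2.85×10⁷ m)² = 1.02070×10¹⁶ m².
(b) P = σAT⁴ = 5.670×10⁻⁸×1.02070×10¹⁶×(246.0)⁴ = 2.12×10¹⁸ W.

λ_max ≈ 11.8 μm; P ≈ 2.12×10¹⁸ W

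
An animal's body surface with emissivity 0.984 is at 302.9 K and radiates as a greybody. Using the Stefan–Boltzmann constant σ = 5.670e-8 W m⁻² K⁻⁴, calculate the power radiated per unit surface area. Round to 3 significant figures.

I ≈ 470 W/m²

Stefan–Boltzmann: I = εσT⁴ = 0.984 × 5.670×10⁻⁸ × (302.9)⁴ = 470 W/m².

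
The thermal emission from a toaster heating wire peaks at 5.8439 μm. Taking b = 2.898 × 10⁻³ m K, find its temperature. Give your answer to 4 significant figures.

Wien's law gives T = b/λ_max = (2.898×10⁻³ m·K)/(5.8439×10⁻⁶ m) = 495.9 K.

T ≈ 495.9 K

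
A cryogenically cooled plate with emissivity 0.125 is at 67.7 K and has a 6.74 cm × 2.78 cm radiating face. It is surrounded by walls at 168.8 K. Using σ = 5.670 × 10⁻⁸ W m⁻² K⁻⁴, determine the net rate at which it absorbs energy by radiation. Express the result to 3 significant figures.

Area A = 0.0674 × 0.0278 = 1.87372×10⁻³ m².
Net radiated power P_net = εσA(T⁴ − T₀⁴) = 0.125×5.670×10⁻⁸×1.87372×10⁻³×(67.7⁴ − 168.8⁴).
T⁴ − T₀⁴ = 2.10065×10⁷ − 8.11876×10⁸ = -7.90870×10⁸ K⁴, so P_net = -0.0105 W — negative, meaning a net gain of 0.0105 W.

Net gain ≈ 0.0105 W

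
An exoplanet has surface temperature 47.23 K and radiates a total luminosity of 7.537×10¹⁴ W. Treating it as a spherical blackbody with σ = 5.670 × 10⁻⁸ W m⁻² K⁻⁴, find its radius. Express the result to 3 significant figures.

L = 4πR²σT⁴ ⇒ R = √(L/(4πσT⁴)).
σT⁴ = 0.282134 W/m², so R = √(7.537×10¹⁴/(4π×0.282134)) = 1.46×10⁷ m.

R ≈ 1.46×10⁷ m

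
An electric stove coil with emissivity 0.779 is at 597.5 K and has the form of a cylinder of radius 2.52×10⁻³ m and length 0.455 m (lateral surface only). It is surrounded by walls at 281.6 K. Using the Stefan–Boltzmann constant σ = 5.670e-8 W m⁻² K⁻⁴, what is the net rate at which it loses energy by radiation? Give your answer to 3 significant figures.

Net loss ≈ 38.6 W

Lateral area A = 2πrL = 2π×2.52×10⁻³×0.455 = 7.20430×10⁻³ m².
Net radiated power P_net = εσA(T⁴ − T₀⁴) = 0.779×5.670×10⁻⁸×7.20430×10⁻³×(597.5⁴ − 281.6⁴).
T⁴ − T₀⁴ = 1.27453×10¹¹ − 6.28826×10⁹ = 1.21165×10¹¹ K⁴, so P_net = 38.6 W.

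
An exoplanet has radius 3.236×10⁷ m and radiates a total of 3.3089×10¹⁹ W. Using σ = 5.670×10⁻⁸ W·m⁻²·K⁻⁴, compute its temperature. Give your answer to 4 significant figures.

T ≈ 458.9 K

Surface area A = 4πR² = 4π(3.236×10⁷ m)² = 1.31591×10¹⁶ m².
P = σAT⁴ ⇒ T = (P/(σA))^(1/4) = (3.3089×10¹⁹/(5.670×10⁻⁸×1.31591×10¹⁶))^(1/4) = 458.9 K.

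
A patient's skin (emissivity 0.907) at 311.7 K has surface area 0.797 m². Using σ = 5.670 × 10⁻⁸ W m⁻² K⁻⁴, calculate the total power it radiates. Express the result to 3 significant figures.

P ≈ 387 W

Area A = 0.797 m².
P = εσAT⁴ = 0.907 × 5.670×10⁻⁸ × 0.797 × (311.7)⁴ = 387 W.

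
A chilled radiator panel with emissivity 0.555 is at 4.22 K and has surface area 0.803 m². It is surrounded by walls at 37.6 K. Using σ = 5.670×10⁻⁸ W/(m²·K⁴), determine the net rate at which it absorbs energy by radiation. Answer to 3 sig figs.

Net gain ≈ 0.0505 W

Area A = 0.803 m².
Net radiated power P_net = εσA(T⁴ − T₀⁴) = 0.555×5.670×10⁻⁸×0.803×(4.22⁴ − 37.6⁴).
T⁴ − T₀⁴ = 317.139 − 1.99872×10⁶ = -1.99840×10⁶ K⁴, so P_net = -0.0505 W — negative, meaning a net gain of 0.0505 W.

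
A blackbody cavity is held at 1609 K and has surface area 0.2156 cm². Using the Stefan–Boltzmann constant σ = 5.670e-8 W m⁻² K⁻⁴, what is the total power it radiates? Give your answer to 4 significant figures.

P ≈ 8.193 W

Area A = 0.2156 cm² = 2.156×10⁻⁵ m².
P = σAT⁴ = 5.670×10⁻⁸ × 2.156×10⁻⁵ × (1609)⁴ = 8.193 W.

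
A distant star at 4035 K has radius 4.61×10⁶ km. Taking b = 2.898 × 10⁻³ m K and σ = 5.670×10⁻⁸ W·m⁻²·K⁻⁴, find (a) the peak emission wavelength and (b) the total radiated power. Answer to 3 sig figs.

(a) λ_max = b/T = 2.898×10⁻³/4035 = 7.182×10⁻⁷ m = 718 nm.
Surface area A = 4πR² = 4π(4.61×10⁹ m)² = 2.67062×10²⁰ m².
(b) P = σAT⁴ = 5.670×10⁻⁸×2.67062×10²⁰×(4035)⁴ = 4.01×10²⁷ W.

λ_max ≈ 718 nm; P ≈ 4.01×10²⁷ W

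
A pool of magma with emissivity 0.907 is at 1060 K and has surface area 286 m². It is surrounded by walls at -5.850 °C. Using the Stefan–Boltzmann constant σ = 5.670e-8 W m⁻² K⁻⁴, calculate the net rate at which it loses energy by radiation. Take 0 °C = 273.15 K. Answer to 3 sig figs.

Net loss ≈ 1.85×10⁷ W

Surroundings: T = -5.850 °C + 273.15 = 267.300 K.
Area A = 286 m².
Net radiated power P_net = εσA(T⁴ − T₀⁴) = 0.907×5.670×10⁻⁸×286×(1060⁴ − 267.300⁴).
T⁴ − T₀⁴ = 1.26248×10¹² − 5.10500×10⁹ = 1.25738×10¹² K⁴, so P_net = 1.85×10⁷ W.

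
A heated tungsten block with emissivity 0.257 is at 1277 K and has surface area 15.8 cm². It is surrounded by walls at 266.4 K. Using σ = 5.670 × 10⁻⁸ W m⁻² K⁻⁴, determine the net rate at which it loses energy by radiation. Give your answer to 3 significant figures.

Net loss ≈ 61.1 W

Area A = 15.8 cm² = 1.58×10⁻³ m².
Net radiated power P_net = εσA(T⁴ − T₀⁴) = 0.257×5.670×10⁻⁸×1.58×10⁻³×(1277⁴ − 266.4⁴).
T⁴ − T₀⁴ = 2.65928×10¹² − 5.03659×10⁹ = 2.65424×10¹² K⁴, so P_net = 61.1 W.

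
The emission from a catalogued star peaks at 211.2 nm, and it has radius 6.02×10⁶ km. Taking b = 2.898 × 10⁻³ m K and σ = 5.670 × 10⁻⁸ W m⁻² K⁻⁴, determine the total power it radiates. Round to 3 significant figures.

P ≈ 9.15×10²⁹ W

Wien's law: T = b/λ_max = 2.898×10⁻³/2.112×10⁻⁷ = 13721.6 K.
Surface area A = 4πR² = 4π(6.02×10⁹ m)² = 4.55410×10²⁰ m².
Then P = σAT⁴ = 5.670×10⁻⁸×4.55410×10²⁰×(13721.6)⁴ = 9.15×10²⁹ W.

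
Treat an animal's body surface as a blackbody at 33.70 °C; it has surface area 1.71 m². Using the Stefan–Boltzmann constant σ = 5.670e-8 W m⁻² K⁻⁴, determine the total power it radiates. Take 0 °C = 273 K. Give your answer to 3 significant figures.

T = 33.70 °C + 273 = 306.70 K.
Area A = 1.71 m².
P = σAT⁴ = 5.670×10⁻⁸ × 1.71 × (306.70)⁴ = 858 W.

P ≈ 858 W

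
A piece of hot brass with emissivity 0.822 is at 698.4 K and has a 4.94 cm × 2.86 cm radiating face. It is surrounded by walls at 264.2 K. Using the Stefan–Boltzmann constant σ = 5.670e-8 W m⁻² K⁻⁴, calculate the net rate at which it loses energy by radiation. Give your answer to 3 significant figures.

Area A = 0.0494 × 0.0286 = 1.41284×10⁻³ m².
Net radiated power P_net = εσA(T⁴ − T₀⁴) = 0.822×5.670×10⁻⁸×1.41284×10⁻³×(698.4⁴ − 264.2⁴).
T⁴ − T₀⁴ = 2.37912×10¹¹ − 4.87227×10⁹ = 2.33040×10¹¹ K⁴, so P_net = 15.3 W.

Net loss ≈ 15.3 W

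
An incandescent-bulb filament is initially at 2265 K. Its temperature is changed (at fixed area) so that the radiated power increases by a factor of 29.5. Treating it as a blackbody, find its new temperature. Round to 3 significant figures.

P ∝ T⁴, so T₂/T₁ = (P₂/P₁)^(1/4) = (29.5)^(1/4) = 2.33053.
T₂ = 2265 × 2.33053 = 5.28×10³ K.

T₂ ≈ 5.28×10³ K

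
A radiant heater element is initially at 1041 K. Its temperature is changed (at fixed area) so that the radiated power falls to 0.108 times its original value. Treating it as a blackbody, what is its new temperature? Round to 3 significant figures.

T₂ ≈ 597 K

P ∝ T⁴, so T₂/T₁ = (P₂/P₁)^(1/4) = (0.108)^(1/4) = 0.573266.
T₂ = 1041 × 0.573266 = 597 K.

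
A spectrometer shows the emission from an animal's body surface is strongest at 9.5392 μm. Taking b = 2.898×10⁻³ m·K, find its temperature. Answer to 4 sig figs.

T ≈ 303.8 K

Wien's law gives T = b/λ_max = (2.898×10⁻³ m·K)/(9.5392×10⁻⁶ m) = 303.8 K.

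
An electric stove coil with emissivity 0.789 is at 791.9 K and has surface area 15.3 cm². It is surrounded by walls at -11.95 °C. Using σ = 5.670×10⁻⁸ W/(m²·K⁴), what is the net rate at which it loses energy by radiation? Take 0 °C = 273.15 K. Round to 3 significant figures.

Net loss ≈ 26.6 W

Surroundings: T = -11.95 °C + 273.15 = 261.20 K.
Area A = 15.3 cm² = 1.53×10⁻³ m².
Net radiated power P_net = εσA(T⁴ − T₀⁴) = 0.789×5.670×10⁻⁸×1.53×10⁻³×(791.9⁴ − 261.20⁴).
T⁴ − T₀⁴ = 3.93261×10¹¹ − 4.65471×10⁹ = 3.88606×10¹¹ K⁴, so P_net = 26.6 W.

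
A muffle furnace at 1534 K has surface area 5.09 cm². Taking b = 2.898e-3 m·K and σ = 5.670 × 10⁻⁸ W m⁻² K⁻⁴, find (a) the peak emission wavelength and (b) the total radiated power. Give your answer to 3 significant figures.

λ_max ≈ 1.89×10³ nm; P ≈ 160 W

(a) λ_max = b/T = 2.898×10⁻³/1534 = 1.889×10⁻⁶ m = 1.89×10³ nm.
Area A = 5.09 cm² = 5.09×10⁻⁴ m².
(b) P = σAT⁴ = 5.670×10⁻⁸×5.09×10⁻⁴×(1534)⁴ = 160 W.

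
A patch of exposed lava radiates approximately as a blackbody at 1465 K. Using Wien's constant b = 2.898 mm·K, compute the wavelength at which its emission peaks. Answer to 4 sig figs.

Wien's displacement law: λ_max = b/T = (2.898×10⁻³ m·K)/(1465 K) = 1.9782×10⁻⁶ m.
That is 1.978 μm, in the infrared range.

λ_max ≈ 1.978 μm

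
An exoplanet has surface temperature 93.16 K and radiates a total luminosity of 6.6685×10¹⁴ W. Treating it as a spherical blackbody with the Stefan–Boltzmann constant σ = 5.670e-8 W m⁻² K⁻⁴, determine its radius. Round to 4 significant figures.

R ≈ 3.525×10⁶ m

L = 4πR²σT⁴ ⇒ R = √(L/(4πσT⁴)).
σT⁴ = 4.27072 W/m², so R = √(6.6685×10¹⁴/(4π×4.27072)) = 3.525×10⁶ m.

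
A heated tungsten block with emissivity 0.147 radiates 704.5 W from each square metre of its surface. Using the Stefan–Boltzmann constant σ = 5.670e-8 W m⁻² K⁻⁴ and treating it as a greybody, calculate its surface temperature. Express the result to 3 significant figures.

T ≈ 539 K

I = εσT⁴, so T = (I/εσ)^(1/4) = (704.5/(0.147×5.670×10⁻⁸))^(1/4) = 539 K.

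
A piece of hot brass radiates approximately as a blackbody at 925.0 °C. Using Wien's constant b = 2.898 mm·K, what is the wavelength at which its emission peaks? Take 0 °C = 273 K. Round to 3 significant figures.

λ_max ≈ 2.42 μm

T = 925.0 °C + 273 = 1198.0 K.
Wien's displacement law: λ_max = b/T = (2.898×10⁻³ m·K)/(1198.0 K) = 2.419×10⁻⁶ m.
That is 2.42 μm, in the infrared range.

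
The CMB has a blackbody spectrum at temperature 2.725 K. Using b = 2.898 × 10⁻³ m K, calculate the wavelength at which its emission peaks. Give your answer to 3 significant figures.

Wien's displacement law: λ_max = b/T = (2.898×10⁻³ m·K)/(2.725 K) = 1.063×10⁻³ m.
That is 1.06×10⁻³ m, in the microwave range.

λ_max ≈ 1.06×10⁻³ m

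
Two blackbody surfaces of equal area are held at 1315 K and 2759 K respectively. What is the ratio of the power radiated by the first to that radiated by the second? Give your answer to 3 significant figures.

P₁/P₂ ≈ 0.0516

With equal areas, P₁/P₂ = (T₁/T₂)⁴ = (1315/2759)⁴ = 0.0516.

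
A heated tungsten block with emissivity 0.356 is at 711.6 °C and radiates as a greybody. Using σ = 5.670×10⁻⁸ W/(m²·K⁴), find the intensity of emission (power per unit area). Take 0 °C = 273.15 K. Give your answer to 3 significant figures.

T = 711.6 °C + 273.15 = 984.75 K.
Stefan–Boltzmann: I = εσT⁴ = 0.356 × 5.670×10⁻⁸ × (984.75)⁴ = 1.90×10⁴ W/m².

I ≈ 1.90×10⁴ W/m²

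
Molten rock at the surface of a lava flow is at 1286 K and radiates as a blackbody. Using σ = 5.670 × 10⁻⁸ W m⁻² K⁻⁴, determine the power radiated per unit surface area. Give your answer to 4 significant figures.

I ≈ 1.551×10⁵ W/m²

Stefan–Boltzmann: I = σT⁴ = 5.670×10⁻⁸ × (1286)⁴ = 1.551×10⁵ W/m².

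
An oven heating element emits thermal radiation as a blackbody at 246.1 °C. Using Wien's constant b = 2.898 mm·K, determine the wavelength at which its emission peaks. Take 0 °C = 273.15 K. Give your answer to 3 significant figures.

T = 246.1 °C + 273.15 = 519.25 K.
Wien's displacement law: λ_max = b/T = (2.898×10⁻³ m·K)/(519.25 K) = 5.581×10⁻⁶ m.
That is 5.58 μm, in the infrared range.

λ_max ≈ 5.58 μm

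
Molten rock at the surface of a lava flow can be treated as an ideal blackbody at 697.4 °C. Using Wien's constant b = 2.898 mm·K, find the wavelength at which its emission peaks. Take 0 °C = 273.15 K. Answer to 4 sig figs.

λ_max ≈ 2.986 μm

T = 697.4 °C + 273.15 = 970.55 K.
Wien's displacement law: λ_max = b/T = (2.898×10⁻³ m·K)/(970.55 K) = 2.9859×10⁻⁶ m.
That is 2.986 μm, in the infrared range.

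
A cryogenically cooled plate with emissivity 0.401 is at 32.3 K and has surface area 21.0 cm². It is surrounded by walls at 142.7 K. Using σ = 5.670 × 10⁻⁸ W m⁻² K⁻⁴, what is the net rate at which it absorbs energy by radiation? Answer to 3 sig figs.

Net gain ≈ 0.0197 W

Area A = 21.0 cm² = 2.10×10⁻³ m².
Net radiated power P_net = εσA(T⁴ − T₀⁴) = 0.401×5.670×10⁻⁸×2.10×10⁻³×(32.3⁴ − 142.7⁴).
T⁴ − T₀⁴ = 1.08845×10⁶ − 4.14664×10⁸ = -4.13576×10⁸ K⁴, so P_net = -0.0197 W — negative, meaning a net gain of 0.0197 W.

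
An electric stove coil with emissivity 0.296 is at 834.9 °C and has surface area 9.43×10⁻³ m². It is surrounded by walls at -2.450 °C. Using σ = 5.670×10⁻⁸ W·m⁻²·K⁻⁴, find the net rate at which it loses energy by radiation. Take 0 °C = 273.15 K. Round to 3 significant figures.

T = 834.9 °C + 273.15 = 1108.05 K.
Surroundings: T = -2.450 °C + 273.15 = 270.700 K.
Area A = 9.43×10⁻³ m².
Net radiated power P_net = εσA(T⁴ − T₀⁴) = 0.296×5.670×10⁻⁸×9.43×10⁻³×(1108.05⁴ − 270.700⁴).
T⁴ − T₀⁴ = 1.50743×10¹² − 5.36974×10⁹ = 1.50206×10¹² K⁴, so P_net = 238 W.

Net loss ≈ 238 W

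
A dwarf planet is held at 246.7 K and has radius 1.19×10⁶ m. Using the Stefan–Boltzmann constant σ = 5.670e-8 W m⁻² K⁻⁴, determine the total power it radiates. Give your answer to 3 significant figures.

P ≈ 3.74×10¹⁵ W

Surface area A = 4πR² = 4π(1.19×10⁶ m)² = 1.77952×10¹³ m².
P = σAT⁴ = 5.670×10⁻⁸ × 1.77952×10¹³ × (246.7)⁴ = 3.74×10¹⁵ W.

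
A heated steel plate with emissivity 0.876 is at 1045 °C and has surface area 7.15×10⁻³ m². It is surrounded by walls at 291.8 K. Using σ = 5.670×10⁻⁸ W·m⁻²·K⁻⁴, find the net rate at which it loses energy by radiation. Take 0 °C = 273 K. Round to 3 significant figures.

Net loss ≈ 1.07×10³ W

T = 1045 °C + 273 = 1318 K.
Area A = 7.15×10⁻³ m².
Net radiated power P_net = εσA(T⁴ − T₀⁴) = 0.876×5.670×10⁻⁸×7.15×10⁻³×(1318⁴ − 291.8⁴).
T⁴ − T₀⁴ = 3.01760×10¹² − 7.25005×10⁹ = 3.01035×10¹² K⁴, so P_net = 1.07×10³ W.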